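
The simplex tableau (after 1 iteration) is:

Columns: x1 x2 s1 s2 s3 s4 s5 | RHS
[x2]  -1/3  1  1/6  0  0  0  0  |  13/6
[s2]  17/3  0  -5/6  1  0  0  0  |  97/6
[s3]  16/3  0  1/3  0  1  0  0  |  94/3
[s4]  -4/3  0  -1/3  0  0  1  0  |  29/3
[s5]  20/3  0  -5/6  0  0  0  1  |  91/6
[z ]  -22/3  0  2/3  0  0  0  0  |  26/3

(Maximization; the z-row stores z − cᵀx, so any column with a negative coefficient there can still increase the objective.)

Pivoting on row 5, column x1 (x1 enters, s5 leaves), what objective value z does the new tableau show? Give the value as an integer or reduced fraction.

507/20

Minimum ratio for x1: (91/6)/(20/3) = 91/40.
z changes by −(z-row coeff of x1)·ratio = −(-22/3)·(91/40) = 1001/60.
New z = 26/3 + (1001/60) = 507/20.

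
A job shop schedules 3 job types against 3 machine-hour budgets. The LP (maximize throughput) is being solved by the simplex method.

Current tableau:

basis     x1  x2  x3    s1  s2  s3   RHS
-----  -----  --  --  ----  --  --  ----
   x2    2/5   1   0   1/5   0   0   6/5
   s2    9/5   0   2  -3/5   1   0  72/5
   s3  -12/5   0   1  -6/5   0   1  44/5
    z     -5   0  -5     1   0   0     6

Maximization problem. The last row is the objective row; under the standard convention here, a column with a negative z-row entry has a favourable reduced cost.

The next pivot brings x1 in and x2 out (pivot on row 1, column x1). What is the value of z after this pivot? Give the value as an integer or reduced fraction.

21

Minimum ratio for x1: (6/5)/(2/5) = 3.
z changes by −(z-row coeff of x1)·ratio = −(-5)·3 = 15.
New z = 6 + 15 = 21.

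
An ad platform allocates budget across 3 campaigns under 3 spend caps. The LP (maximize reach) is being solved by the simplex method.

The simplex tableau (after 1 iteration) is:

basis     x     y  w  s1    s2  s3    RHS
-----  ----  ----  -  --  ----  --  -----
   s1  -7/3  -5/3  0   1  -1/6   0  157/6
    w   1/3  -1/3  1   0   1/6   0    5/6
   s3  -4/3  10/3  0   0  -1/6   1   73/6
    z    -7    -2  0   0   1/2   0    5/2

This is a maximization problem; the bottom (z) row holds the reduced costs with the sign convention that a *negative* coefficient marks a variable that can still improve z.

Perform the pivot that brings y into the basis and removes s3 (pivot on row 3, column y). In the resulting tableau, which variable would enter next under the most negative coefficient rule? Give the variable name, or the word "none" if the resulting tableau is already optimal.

Pivot element 10/3. New z-row = old z-row − (-2)·(row 3/(10/3)).
Updated z-row coefficients: x: -39/5, y: 0, w: 0, s1: 0, s2: 2/5, s3: 3/5.
The most negative is -39/5 in column x, so x would enter next.

x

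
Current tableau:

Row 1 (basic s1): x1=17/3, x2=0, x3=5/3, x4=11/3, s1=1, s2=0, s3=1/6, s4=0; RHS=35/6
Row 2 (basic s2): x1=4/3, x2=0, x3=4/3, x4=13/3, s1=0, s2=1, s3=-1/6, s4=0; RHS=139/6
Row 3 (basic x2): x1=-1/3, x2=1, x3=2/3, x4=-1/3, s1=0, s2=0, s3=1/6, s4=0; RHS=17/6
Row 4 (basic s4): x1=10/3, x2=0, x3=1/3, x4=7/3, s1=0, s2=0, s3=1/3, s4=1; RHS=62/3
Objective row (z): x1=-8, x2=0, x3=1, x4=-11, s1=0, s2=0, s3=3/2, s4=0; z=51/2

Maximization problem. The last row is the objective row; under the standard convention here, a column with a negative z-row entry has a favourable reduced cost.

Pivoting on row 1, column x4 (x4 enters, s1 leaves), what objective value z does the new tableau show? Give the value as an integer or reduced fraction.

43

Minimum ratio for x4: (35/6)/(11/3) = 35/22.
z changes by −(z-row coeff of x4)·ratio = −(-11)·(35/22) = 35/2.
New z = 51/2 + (35/2) = 43.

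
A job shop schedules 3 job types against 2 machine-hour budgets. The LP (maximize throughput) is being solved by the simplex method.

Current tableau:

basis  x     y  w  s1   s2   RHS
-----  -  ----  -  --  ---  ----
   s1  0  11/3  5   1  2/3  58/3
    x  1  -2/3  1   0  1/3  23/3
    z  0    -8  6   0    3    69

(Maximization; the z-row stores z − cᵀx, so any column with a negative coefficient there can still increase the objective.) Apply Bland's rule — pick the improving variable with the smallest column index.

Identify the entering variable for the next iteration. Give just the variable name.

Objective-row coefficients: x: 0, y: -8, w: 6, s1: 0, s2: 3.
Improving columns: y. Bland's rule picks the smallest column index → y.

y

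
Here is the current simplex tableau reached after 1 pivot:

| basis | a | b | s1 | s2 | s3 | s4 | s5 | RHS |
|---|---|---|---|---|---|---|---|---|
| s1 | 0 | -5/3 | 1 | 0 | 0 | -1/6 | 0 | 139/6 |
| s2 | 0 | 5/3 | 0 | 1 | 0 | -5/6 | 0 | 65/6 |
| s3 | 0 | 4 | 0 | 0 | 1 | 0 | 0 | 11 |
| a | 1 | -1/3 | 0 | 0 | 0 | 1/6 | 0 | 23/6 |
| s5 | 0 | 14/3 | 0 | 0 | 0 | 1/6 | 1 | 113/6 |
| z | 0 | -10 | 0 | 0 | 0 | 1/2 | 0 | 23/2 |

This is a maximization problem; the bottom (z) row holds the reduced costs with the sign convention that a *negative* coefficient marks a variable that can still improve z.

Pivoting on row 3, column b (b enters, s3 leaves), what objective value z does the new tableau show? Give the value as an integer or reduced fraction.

39

Minimum ratio for b: 11/4 = 11/4.
z changes by −(z-row coeff of b)·ratio = −(-10)·(11/4) = 55/2.
New z = 23/2 + (55/2) = 39.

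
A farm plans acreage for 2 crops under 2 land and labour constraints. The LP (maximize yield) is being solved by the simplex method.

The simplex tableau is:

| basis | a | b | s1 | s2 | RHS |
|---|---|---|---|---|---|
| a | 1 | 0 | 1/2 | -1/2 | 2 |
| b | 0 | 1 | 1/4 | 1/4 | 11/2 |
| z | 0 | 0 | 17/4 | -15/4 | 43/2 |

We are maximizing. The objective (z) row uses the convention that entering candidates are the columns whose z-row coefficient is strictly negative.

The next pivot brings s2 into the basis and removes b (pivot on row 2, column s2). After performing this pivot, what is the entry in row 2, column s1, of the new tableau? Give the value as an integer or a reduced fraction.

1

Pivot element is row 2, column s2: 1/4.
Normalize row 2: new (row 2, s1) = (1/4)/(1/4) = 1.
Row 2 is the pivot row, so the entry is 1.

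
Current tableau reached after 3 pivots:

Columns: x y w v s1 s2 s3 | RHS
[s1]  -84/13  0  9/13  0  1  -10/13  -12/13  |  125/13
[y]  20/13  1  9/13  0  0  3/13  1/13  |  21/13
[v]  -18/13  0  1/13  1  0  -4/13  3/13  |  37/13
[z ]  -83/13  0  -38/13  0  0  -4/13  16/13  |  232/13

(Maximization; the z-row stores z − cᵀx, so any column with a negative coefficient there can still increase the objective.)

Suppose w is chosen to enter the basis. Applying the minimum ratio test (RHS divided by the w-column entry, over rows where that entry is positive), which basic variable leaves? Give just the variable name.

Ratios: row 1 (s1): (125/13)/(9/13) = 125/9; row 2 (y): (21/13)/(9/13) = 7/3; row 3 (v): (37/13)/(1/13) = 37.
Minimum ratio 7/3 is in the y row, so y leaves.

y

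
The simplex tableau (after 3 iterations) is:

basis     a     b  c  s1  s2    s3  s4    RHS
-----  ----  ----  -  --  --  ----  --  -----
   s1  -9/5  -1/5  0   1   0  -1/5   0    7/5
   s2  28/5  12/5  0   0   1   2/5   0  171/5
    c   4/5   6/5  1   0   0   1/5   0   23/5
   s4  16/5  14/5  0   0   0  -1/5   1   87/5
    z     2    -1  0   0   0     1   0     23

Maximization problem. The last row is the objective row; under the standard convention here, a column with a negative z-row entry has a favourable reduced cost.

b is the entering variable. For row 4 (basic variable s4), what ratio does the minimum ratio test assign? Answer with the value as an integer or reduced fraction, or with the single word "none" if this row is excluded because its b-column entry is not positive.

Ratio = RHS / (b entry) = (87/5) / (14/5) = 87/14.

87/14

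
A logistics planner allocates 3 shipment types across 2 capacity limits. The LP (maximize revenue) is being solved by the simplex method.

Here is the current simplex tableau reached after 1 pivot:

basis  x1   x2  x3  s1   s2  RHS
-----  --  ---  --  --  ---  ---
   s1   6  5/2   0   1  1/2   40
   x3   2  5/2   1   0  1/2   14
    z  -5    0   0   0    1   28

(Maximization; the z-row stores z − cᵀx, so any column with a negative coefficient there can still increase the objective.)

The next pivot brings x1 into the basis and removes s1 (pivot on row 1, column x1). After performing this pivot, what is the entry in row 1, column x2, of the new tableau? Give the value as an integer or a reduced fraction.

Pivot element is row 1, column x1: 6.
Normalize row 1: new (row 1, x2) = (5/2)/6 = 5/12.
Row 1 is the pivot row, so the entry is 5/12.

5/12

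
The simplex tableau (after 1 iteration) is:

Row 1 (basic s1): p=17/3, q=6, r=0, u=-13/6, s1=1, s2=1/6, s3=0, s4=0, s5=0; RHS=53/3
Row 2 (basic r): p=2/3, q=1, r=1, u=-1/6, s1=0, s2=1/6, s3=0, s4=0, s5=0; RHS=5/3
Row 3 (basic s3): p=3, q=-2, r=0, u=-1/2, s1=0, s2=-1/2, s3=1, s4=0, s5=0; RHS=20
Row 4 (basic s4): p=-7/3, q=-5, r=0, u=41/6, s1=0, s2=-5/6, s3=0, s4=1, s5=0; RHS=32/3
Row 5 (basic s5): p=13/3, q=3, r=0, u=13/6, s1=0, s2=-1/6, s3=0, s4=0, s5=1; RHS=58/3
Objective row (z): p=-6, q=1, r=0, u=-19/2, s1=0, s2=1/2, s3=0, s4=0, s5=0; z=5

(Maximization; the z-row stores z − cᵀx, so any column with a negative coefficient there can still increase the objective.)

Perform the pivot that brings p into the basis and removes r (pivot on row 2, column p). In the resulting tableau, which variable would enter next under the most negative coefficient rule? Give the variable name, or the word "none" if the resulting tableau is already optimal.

u

Pivot element 2/3. New z-row = old z-row − (-6)·(row 2/(2/3)).
Updated z-row coefficients: p: 0, q: 10, r: 9, u: -11, s1: 0, s2: 2, s3: 0, s4: 0, s5: 0.
The most negative is -11 in column u, so u would enter next.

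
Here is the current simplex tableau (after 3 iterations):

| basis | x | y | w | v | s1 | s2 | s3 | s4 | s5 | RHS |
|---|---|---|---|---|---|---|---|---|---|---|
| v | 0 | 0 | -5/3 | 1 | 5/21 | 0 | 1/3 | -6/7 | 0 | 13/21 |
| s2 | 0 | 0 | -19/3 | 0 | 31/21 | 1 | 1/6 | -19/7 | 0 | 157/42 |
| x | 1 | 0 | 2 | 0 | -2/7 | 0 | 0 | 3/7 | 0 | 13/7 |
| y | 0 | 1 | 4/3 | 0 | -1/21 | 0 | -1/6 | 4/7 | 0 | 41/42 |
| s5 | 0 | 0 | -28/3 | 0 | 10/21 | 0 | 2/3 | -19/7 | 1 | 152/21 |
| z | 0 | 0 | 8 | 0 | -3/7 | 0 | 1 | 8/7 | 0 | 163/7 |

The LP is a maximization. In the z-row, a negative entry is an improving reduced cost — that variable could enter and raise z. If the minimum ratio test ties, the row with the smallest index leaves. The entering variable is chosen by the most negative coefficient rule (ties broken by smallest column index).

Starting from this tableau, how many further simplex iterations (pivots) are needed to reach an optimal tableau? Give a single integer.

1

pivot: s1 in, s2 out → z = 1511/62
No improving column remains; optimal.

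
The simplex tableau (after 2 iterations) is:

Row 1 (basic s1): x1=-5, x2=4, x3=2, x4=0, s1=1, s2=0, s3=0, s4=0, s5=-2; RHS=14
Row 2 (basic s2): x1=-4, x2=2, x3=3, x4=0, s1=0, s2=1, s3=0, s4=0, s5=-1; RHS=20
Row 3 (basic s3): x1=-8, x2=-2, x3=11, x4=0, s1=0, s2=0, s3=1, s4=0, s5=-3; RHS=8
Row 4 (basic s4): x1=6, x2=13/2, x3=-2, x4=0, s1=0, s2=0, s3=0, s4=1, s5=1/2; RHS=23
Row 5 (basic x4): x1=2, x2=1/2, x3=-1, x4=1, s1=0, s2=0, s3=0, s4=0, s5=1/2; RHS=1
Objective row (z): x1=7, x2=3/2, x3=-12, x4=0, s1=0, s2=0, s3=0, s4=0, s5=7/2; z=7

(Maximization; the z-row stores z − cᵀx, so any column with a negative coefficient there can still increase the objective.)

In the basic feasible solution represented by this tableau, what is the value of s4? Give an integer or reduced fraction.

23

s4 is basic (row 4); its value is the RHS of that row: 23.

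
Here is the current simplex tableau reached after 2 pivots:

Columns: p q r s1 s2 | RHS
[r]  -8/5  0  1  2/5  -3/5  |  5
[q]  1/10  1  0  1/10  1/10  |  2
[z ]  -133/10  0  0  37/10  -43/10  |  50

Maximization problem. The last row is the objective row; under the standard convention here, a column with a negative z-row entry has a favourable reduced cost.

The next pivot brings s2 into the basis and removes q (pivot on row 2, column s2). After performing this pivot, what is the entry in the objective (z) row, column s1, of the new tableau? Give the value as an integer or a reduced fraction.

8

Pivot element is row 2, column s2: 1/10.
Normalize row 2: new (row 2, s1) = (1/10)/(1/10) = 1.
z-row ← z-row − (-43/10)·(new row 2): 37/10 − (-43/10)·1 = 8.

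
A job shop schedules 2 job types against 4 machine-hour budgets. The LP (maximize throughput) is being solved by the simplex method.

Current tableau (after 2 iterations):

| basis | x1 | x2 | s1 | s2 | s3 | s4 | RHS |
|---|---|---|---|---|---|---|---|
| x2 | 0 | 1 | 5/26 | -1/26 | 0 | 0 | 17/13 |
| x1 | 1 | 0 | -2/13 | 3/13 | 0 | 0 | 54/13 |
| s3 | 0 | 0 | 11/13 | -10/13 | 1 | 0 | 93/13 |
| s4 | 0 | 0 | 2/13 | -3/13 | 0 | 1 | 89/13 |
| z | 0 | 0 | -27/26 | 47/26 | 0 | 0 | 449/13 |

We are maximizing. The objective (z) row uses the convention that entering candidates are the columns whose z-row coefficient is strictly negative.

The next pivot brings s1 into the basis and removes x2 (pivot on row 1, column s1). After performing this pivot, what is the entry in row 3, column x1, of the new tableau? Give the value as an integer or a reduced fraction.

0

Pivot element is row 1, column s1: 5/26.
Normalize row 1: new (row 1, x1) = 0/(5/26) = 0.
row 3 ← row 3 − (11/13)·(new row 1): 0 − (11/13)·0 = 0.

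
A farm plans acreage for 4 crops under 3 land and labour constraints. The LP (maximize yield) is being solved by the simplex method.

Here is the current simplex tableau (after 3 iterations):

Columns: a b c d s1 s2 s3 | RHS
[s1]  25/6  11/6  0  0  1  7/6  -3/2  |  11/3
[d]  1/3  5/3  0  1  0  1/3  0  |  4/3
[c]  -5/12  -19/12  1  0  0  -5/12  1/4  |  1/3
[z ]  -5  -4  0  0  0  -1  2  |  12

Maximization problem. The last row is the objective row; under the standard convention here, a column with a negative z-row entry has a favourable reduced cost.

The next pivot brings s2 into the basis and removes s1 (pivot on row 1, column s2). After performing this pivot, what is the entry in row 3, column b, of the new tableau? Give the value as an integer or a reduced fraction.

-13/14

Pivot element is row 1, column s2: 7/6.
Normalize row 1: new (row 1, b) = (11/6)/(7/6) = 11/7.
row 3 ← row 3 − (-5/12)·(new row 1): -19/12 − (-5/12)·(11/7) = -13/14.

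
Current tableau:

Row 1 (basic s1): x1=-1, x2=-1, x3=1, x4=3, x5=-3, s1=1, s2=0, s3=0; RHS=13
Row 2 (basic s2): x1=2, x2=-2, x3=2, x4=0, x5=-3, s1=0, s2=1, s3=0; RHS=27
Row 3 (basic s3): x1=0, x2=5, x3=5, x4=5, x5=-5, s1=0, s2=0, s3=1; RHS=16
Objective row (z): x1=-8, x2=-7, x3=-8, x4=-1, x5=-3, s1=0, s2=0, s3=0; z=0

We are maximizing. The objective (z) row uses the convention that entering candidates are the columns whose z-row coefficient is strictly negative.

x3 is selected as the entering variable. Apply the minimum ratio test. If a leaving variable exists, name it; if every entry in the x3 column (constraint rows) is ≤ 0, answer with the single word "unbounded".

Ratios: row 1 (s1): 13/1 = 13; row 2 (s2): 27/2 = 27/2; row 3 (s3): 16/5 = 16/5.
Minimum ratio is in the s3 row, so s3 leaves.

s3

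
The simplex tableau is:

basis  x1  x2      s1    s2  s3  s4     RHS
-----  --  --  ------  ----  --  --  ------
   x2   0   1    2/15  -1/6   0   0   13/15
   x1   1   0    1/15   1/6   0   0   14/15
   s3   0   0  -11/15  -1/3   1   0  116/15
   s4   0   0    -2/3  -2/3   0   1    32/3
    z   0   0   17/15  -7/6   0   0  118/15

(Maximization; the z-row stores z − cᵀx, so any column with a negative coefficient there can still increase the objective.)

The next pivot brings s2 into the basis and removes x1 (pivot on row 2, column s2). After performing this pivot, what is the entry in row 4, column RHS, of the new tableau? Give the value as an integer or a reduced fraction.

Pivot element is row 2, column s2: 1/6.
Normalize row 2: new (row 2, RHS) = (14/15)/(1/6) = 28/5.
row 4 ← row 4 − (-2/3)·(new row 2): 32/3 − (-2/3)·(28/5) = 72/5.

72/5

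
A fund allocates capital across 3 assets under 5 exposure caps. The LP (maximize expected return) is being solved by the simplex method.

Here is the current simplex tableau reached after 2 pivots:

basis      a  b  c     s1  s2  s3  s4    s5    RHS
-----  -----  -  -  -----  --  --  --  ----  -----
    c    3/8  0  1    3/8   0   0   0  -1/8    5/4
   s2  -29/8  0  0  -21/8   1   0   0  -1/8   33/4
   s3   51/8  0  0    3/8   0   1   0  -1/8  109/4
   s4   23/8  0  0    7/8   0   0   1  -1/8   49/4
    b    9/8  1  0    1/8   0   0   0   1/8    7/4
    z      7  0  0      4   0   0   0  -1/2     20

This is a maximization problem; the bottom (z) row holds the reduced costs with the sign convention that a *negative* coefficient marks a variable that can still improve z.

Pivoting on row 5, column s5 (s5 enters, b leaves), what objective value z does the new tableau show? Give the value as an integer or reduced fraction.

Minimum ratio for s5: (7/4)/(1/8) = 14.
z changes by −(z-row coeff of s5)·ratio = −(-1/2)·14 = 7.
New z = 20 + 7 = 27.

27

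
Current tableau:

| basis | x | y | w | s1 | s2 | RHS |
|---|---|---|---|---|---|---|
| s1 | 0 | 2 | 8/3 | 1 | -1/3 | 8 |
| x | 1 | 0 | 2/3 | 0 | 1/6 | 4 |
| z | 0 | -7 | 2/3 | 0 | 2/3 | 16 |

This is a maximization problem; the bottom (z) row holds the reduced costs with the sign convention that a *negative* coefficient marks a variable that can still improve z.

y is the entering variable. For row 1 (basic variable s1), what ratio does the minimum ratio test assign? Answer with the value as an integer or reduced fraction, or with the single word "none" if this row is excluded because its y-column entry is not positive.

4

Ratio = RHS / (y entry) = 8 / 2 = 4.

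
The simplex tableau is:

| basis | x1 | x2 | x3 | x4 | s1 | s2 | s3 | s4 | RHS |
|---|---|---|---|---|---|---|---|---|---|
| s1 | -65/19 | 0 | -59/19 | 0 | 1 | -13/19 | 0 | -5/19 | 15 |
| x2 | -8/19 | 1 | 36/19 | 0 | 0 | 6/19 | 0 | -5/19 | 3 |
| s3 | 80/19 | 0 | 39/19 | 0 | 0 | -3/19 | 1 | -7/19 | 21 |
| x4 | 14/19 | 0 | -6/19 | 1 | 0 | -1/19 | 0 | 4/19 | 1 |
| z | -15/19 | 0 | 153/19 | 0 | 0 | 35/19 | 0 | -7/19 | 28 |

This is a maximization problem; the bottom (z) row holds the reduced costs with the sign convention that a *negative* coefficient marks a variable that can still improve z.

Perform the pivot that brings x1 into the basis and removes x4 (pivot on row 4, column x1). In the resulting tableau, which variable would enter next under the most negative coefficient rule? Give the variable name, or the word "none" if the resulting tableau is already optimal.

s4

Pivot element 14/19. New z-row = old z-row − (-15/19)·(row 4/(14/19)).
Updated z-row coefficients: x1: 0, x2: 0, x3: 54/7, x4: 15/14, s1: 0, s2: 25/14, s3: 0, s4: -1/7.
The most negative is -1/7 in column s4, so s4 would enter next.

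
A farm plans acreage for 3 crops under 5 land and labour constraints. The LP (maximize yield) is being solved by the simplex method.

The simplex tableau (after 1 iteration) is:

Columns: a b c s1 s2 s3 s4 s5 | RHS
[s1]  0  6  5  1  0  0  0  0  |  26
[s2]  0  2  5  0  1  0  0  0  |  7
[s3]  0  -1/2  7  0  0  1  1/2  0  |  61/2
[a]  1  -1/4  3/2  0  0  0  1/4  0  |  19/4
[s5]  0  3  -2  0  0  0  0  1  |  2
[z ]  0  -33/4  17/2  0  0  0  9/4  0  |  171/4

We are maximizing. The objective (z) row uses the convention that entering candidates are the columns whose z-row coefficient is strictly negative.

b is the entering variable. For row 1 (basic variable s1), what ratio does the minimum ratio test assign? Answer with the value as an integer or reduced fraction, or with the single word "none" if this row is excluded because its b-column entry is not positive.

Ratio = RHS / (b entry) = 26 / 6 = 13/3.

13/3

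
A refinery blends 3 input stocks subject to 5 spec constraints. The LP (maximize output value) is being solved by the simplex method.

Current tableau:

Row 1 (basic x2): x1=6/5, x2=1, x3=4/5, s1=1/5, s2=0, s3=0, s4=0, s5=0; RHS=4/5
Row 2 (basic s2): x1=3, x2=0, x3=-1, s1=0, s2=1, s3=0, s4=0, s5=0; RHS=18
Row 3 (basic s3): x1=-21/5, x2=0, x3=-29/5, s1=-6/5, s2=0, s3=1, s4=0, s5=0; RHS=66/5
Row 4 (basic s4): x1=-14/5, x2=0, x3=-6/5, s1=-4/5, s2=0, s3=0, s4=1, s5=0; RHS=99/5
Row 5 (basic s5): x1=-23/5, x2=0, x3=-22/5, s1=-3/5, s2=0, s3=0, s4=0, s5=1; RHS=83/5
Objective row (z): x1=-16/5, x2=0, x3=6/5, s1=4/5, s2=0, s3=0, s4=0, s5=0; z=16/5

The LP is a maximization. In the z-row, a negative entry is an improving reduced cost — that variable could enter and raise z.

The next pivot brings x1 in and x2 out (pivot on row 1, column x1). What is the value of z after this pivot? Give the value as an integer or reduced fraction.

16/3

Minimum ratio for x1: (4/5)/(6/5) = 2/3.
z changes by −(z-row coeff of x1)·ratio = −(-16/5)·(2/3) = 32/15.
New z = 16/5 + (32/15) = 16/3.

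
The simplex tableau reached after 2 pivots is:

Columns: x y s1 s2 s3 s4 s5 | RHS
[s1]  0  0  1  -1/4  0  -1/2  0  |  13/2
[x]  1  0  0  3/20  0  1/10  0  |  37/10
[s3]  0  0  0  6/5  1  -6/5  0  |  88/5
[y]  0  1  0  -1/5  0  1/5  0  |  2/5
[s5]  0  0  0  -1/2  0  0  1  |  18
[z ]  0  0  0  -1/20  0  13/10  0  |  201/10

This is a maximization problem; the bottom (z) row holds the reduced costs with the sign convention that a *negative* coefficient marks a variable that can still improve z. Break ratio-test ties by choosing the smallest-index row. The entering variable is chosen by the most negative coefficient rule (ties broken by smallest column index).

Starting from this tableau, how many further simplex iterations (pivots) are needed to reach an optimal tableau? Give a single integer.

pivot: s2 in, s3 out → z = 125/6
No improving column remains; optimal.

1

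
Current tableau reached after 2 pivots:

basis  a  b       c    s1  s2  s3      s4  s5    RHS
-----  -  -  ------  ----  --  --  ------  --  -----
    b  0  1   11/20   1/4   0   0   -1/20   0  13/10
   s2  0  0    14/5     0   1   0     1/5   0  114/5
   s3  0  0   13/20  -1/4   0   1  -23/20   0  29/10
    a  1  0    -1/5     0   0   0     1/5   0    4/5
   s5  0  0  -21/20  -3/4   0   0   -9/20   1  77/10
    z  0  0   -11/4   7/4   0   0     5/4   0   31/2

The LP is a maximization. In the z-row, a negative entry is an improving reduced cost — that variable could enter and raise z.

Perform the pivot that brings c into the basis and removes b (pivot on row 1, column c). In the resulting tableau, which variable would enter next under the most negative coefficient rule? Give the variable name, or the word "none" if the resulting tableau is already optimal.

Pivot element 11/20. New z-row = old z-row − (-11/4)·(row 1/(11/20)).
Updated z-row coefficients: a: 0, b: 5, c: 0, s1: 3, s2: 0, s3: 0, s4: 1, s5: 0.
No coefficient is strictly negative; the tableau after this pivot is optimal.

none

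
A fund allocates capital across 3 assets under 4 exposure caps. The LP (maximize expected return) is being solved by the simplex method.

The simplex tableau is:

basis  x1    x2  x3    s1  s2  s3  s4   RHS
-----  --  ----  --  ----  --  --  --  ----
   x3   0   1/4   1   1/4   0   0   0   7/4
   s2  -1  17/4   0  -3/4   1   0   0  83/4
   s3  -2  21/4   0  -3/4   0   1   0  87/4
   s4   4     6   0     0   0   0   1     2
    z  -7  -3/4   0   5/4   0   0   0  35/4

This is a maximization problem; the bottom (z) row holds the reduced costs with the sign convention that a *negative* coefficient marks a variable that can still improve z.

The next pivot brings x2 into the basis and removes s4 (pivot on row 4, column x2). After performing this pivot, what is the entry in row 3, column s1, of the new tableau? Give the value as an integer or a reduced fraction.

Pivot element is row 4, column x2: 6.
Normalize row 4: new (row 4, s1) = 0/6 = 0.
row 3 ← row 3 − (21/4)·(new row 4): -3/4 − (21/4)·0 = -3/4.

-3/4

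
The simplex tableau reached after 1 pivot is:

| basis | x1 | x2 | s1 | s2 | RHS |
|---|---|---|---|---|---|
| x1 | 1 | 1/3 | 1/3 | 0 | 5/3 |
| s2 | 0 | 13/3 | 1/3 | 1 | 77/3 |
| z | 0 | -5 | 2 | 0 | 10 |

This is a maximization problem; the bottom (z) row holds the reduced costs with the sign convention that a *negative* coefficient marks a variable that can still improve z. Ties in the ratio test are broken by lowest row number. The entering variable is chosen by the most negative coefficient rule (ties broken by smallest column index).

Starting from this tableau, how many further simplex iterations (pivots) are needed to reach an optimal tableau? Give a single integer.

pivot: x2 in, x1 out → z = 35
No improving column remains; optimal.

1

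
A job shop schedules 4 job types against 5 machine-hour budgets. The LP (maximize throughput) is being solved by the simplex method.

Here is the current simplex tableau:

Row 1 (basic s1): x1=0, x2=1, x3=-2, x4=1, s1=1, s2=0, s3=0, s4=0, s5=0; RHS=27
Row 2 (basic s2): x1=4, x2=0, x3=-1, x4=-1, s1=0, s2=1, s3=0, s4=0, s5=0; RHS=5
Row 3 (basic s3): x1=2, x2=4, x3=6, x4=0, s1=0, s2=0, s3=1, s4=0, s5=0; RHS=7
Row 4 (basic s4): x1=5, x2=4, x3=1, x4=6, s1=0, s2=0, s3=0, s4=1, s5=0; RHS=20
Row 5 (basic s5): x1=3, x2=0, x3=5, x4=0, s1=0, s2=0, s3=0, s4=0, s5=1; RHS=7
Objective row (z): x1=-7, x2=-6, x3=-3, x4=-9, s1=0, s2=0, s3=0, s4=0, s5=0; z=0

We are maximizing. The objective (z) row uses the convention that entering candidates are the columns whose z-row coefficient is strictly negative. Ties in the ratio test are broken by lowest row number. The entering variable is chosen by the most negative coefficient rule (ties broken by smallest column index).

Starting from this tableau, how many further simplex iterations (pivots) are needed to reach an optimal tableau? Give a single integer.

pivot: x4 in, s4 out → z = 30
pivot: x3 in, s3 out → z = 127/4
No improving column remains; optimal.

2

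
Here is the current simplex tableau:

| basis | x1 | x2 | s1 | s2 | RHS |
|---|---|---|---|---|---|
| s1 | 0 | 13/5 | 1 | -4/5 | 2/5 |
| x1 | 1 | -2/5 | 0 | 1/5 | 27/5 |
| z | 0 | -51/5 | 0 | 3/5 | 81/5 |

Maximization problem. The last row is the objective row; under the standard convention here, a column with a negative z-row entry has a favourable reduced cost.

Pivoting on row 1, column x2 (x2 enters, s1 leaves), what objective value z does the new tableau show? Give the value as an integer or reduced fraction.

231/13

Minimum ratio for x2: (2/5)/(13/5) = 2/13.
z changes by −(z-row coeff of x2)·ratio = −(-51/5)·(2/13) = 102/65.
New z = 81/5 + (102/65) = 231/13.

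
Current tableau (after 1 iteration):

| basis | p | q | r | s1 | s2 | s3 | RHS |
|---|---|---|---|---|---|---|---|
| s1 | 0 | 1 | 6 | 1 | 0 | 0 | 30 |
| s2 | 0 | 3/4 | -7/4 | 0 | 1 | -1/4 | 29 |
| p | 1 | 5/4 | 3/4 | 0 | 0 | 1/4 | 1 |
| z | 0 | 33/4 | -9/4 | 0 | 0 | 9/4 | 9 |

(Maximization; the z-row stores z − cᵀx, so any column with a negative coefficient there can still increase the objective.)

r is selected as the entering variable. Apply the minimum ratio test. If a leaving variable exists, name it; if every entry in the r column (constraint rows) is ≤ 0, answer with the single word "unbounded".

p

Ratios: row 1 (s1): 30/6 = 5; row 2 (s2): entry -7/4 ≤ 0, skip; row 3 (p): 1/(3/4) = 4/3.
Minimum ratio is in the p row, so p leaves.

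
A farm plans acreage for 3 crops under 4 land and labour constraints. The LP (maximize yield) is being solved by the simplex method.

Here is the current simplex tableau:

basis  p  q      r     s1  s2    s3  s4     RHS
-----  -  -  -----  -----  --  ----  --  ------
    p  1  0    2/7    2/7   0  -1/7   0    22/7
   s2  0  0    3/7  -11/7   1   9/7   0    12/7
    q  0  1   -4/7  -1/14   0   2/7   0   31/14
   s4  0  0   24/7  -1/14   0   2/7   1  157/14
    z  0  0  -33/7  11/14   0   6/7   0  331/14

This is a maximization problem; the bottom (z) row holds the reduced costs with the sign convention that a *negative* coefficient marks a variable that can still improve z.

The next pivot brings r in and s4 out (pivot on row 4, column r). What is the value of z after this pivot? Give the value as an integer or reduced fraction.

Minimum ratio for r: (157/14)/(24/7) = 157/48.
z changes by −(z-row coeff of r)·ratio = −(-33/7)·(157/48) = 1727/112.
New z = 331/14 + (1727/112) = 625/16.

625/16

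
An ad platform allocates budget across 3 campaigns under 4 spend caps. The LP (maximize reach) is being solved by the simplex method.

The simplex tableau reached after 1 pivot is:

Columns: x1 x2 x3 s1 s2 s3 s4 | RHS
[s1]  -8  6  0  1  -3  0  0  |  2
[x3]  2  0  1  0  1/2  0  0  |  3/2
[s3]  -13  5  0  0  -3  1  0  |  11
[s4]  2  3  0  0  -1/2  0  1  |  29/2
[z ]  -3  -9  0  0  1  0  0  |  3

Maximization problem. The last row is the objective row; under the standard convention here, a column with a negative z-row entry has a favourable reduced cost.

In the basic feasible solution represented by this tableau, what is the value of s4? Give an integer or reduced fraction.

s4 is basic (row 4); its value is the RHS of that row: 29/2.

29/2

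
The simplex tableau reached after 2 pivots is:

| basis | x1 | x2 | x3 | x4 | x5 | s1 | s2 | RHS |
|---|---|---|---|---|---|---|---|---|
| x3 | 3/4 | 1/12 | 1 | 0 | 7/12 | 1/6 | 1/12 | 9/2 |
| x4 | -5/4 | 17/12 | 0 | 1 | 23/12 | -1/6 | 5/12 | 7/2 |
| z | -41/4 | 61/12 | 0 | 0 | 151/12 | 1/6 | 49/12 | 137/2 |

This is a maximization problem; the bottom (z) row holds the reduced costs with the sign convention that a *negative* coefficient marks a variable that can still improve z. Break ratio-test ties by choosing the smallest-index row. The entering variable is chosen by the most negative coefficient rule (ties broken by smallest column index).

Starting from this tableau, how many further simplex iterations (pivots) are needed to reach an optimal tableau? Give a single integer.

1

pivot: x1 in, x3 out → z = 130
No improving column remains; optimal.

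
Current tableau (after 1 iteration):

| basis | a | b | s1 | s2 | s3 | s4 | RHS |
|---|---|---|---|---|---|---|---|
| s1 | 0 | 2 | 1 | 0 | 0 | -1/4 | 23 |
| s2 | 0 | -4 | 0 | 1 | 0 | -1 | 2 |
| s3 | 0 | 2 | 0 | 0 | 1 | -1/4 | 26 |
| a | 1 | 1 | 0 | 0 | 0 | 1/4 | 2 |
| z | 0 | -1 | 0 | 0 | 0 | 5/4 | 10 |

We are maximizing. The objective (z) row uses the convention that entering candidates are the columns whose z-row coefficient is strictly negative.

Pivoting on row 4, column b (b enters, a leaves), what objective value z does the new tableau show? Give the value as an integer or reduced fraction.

Minimum ratio for b: 2/1 = 2.
z changes by −(z-row coeff of b)·ratio = −(-1)·2 = 2.
New z = 10 + 2 = 12.

12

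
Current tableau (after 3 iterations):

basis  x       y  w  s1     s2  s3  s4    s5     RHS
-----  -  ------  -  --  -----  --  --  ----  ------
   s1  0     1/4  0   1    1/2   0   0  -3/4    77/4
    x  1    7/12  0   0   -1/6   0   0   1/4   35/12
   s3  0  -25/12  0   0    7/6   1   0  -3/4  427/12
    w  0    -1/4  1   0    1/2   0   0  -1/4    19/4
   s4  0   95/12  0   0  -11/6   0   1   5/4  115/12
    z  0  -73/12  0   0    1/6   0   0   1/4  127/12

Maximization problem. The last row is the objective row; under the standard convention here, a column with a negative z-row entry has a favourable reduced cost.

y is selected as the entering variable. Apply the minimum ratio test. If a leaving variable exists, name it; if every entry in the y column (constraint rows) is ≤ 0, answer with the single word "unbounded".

Ratios: row 1 (s1): (77/4)/(1/4) = 77; row 2 (x): (35/12)/(7/12) = 5; row 3 (s3): entry -25/12 ≤ 0, skip; row 4 (w): entry -1/4 ≤ 0, skip; row 5 (s4): (115/12)/(95/12) = 23/19.
Minimum ratio is in the s4 row, so s4 leaves.

s4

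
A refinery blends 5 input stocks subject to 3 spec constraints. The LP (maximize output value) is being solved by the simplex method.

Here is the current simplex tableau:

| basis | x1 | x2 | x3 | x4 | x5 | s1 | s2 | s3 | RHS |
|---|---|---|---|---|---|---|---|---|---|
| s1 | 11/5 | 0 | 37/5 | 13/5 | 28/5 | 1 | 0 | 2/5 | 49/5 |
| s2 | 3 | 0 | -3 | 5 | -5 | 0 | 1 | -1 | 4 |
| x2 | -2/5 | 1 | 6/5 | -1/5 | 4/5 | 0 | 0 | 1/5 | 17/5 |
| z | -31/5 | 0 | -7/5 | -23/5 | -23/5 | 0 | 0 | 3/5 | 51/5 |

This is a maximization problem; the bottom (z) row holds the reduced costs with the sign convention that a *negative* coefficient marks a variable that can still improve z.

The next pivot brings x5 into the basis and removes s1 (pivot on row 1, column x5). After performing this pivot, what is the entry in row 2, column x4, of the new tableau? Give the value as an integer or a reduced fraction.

Pivot element is row 1, column x5: 28/5.
Normalize row 1: new (row 1, x4) = (13/5)/(28/5) = 13/28.
row 2 ← row 2 − (-5)·(new row 1): 5 − (-5)·(13/28) = 205/28.

205/28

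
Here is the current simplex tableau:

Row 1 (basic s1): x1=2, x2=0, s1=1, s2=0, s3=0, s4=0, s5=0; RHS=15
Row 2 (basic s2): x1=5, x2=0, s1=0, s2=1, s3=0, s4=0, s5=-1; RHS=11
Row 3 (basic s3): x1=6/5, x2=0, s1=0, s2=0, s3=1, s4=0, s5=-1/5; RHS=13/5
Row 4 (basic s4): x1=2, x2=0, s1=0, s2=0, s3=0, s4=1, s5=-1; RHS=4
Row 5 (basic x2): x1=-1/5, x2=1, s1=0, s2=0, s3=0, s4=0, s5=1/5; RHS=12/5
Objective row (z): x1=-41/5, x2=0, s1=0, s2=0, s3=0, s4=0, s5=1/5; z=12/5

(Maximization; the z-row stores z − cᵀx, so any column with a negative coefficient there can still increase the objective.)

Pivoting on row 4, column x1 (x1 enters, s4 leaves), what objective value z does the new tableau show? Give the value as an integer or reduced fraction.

Minimum ratio for x1: 4/2 = 2.
z changes by −(z-row coeff of x1)·ratio = −(-41/5)·2 = 82/5.
New z = 12/5 + (82/5) = 94/5.

94/5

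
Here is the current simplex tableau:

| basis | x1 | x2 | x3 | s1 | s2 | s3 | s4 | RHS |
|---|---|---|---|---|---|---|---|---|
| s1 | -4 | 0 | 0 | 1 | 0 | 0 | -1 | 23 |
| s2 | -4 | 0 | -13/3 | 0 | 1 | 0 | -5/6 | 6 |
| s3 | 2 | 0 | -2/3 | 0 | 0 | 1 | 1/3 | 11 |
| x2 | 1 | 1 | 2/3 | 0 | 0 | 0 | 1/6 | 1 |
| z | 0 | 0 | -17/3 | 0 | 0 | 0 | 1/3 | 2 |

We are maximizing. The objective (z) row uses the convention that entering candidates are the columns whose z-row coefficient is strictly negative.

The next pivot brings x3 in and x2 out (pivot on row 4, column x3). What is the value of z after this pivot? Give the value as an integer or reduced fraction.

21/2

Minimum ratio for x3: 1/(2/3) = 3/2.
z changes by −(z-row coeff of x3)·ratio = −(-17/3)·(3/2) = 17/2.
New z = 2 + (17/2) = 21/2.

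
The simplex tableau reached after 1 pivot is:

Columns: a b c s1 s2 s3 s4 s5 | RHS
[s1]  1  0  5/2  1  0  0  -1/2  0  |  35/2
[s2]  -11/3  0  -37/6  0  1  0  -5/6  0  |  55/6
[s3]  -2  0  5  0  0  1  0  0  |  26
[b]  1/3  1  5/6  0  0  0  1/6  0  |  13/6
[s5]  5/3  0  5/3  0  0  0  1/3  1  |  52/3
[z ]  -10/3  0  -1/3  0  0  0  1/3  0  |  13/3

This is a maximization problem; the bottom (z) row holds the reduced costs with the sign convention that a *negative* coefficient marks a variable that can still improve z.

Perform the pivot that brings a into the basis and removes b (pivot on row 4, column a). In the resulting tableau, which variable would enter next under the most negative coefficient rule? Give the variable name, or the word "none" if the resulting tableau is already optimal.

Pivot element 1/3. New z-row = old z-row − (-10/3)·(row 4/(1/3)).
Updated z-row coefficients: a: 0, b: 10, c: 8, s1: 0, s2: 0, s3: 0, s4: 2, s5: 0.
No coefficient is strictly negative; the tableau after this pivot is optimal.

none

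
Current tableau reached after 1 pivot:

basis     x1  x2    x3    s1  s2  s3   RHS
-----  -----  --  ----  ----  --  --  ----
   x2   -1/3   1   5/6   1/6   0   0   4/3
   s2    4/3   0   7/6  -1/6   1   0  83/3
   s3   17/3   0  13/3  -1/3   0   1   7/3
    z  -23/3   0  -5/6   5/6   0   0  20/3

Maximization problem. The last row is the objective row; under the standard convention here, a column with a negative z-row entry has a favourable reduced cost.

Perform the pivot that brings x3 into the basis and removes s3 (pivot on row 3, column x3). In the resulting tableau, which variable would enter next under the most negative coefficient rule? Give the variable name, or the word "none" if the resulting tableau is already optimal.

x1

Pivot element 13/3. New z-row = old z-row − (-5/6)·(row 3/(13/3)).
Updated z-row coefficients: x1: -171/26, x2: 0, x3: 0, s1: 10/13, s2: 0, s3: 5/26.
The most negative is -171/26 in column x1, so x1 would enter next.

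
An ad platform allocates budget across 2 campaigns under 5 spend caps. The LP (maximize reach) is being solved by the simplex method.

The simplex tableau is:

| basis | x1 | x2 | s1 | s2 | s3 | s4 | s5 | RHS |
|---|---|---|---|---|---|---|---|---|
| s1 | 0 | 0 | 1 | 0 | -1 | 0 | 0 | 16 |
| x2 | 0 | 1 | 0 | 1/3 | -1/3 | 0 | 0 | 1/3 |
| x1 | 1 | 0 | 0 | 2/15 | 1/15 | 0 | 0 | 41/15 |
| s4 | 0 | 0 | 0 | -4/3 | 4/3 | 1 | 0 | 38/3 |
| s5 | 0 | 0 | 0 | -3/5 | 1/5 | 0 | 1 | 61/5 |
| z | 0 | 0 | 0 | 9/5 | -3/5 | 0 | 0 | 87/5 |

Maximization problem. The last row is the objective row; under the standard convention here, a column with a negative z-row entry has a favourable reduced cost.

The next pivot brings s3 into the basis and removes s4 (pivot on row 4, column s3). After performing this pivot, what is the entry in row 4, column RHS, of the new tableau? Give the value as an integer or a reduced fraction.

Pivot element is row 4, column s3: 4/3.
Normalize row 4: new (row 4, RHS) = (38/3)/(4/3) = 19/2.
Row 4 is the pivot row, so the entry is 19/2.

19/2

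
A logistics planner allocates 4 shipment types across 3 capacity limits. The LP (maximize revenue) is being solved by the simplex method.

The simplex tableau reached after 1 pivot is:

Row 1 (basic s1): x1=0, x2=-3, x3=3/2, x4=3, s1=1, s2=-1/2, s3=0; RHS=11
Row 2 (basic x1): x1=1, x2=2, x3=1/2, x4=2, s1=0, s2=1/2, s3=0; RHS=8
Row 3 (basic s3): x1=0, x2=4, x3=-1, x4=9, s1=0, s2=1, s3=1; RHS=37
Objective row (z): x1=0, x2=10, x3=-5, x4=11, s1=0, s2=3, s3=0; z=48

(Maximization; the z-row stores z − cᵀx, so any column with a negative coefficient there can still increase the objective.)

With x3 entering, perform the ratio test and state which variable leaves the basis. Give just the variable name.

s1

Ratios: row 1 (s1): 11/(3/2) = 22/3; row 2 (x1): 8/(1/2) = 16; row 3 (s3): entry -1 ≤ 0, skip.
Minimum ratio 22/3 is in the s1 row, so s1 leaves.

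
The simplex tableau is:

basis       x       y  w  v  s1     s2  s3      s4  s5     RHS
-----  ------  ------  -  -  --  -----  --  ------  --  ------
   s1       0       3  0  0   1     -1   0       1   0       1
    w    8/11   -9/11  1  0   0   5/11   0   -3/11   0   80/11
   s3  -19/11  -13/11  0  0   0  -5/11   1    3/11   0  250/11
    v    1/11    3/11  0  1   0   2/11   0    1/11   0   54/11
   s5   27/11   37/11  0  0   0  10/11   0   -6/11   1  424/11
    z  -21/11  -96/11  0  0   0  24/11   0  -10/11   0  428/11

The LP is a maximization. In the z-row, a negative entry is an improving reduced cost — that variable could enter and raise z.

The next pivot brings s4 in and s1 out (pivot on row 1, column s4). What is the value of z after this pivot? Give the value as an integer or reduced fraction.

438/11

Minimum ratio for s4: 1/1 = 1.
z changes by −(z-row coeff of s4)·ratio = −(-10/11)·1 = 10/11.
New z = 428/11 + (10/11) = 438/11.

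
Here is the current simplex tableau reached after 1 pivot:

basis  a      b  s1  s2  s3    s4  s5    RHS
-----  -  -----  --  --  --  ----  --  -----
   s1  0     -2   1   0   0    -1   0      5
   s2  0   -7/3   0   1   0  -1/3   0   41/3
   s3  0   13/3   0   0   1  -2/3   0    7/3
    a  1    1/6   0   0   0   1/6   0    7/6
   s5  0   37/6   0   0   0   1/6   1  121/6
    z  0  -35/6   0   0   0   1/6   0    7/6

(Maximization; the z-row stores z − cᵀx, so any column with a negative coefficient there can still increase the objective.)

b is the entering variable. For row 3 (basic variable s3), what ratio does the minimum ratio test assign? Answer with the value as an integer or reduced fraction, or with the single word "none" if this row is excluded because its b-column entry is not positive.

Ratio = RHS / (b entry) = (7/3) / (13/3) = 7/13.

7/13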